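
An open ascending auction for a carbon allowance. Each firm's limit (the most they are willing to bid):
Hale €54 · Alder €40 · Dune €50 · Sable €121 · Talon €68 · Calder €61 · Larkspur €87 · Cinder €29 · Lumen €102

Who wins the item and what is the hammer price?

Ascending (English) auction: the price rises until one bidder remains; the winner pays the price at which the last rival dropped out.
Sorting limits: 121 (Sable) > 102 (Lumen) > 87 (Larkspur) > 68 (Talon) > 61 (Calder) > 54 (Hale) > …
Once the price passes €102, only Sable is left; the hammer falls at Lumen's limit of €102.

Sable wins at €102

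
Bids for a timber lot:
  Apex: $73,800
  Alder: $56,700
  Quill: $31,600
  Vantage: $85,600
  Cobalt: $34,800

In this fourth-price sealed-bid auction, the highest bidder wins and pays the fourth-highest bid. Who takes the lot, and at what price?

Fourth-price sealed-bid auction: the highest bidder wins and pays the fourth-highest bid.
Bids ranked: 85,600 (Vantage) > 73,800 (Apex) > 56,700 (Alder) > 34,800 (Cobalt) > 31,600 (Quill)
Vantage wins; payment is bid #4 in the ranking = $34,800.

Vantage pays $34,800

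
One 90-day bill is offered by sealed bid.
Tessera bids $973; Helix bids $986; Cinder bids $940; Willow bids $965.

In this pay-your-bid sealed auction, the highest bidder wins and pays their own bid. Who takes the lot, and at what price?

Pay-your-bid sealed auction: the highest bidder wins and pays their own bid.
Bids in order: 986 (Helix) > 973 (Tessera) > 965 (Willow) > 940 (Cinder)
Helix has the highest bid and pays exactly that: $986.

Helix pays $986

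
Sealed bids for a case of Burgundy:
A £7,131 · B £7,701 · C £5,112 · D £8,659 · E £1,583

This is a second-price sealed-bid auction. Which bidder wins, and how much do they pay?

Rule: the highest bidder wins and pays the second-highest bid.
Sorting bids: 8,659 (D) > 7,701 (B) > 7,131 (A) > 5,112 (C) > 1,583 (E)
D is highest; pays the second-highest bid, £7,701.

D pays £7,701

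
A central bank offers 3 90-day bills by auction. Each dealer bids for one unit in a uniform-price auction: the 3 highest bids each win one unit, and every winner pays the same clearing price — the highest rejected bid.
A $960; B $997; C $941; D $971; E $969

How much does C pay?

C pays $0

Sorting: 997 (B), 971 (D), 969 (E), 960 (A), 941 (C)
The 3 highest are B, D, E.
Highest unsuccessful bid: $960 → clearing price.
C does not win → pays $0.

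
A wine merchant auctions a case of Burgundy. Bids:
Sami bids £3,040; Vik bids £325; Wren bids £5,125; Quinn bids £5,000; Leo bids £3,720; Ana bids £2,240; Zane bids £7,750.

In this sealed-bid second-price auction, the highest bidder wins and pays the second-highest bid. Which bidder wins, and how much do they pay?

Zane pays £5,125

Sorting bids: 7,750 (Zane) > 5,125 (Wren) > 5,000 (Quinn) > 3,720 (Leo) > 3,040 (Sami) > 2,240 (Ana) > …
Second-price: Zane pays Wren's bid of £5,125.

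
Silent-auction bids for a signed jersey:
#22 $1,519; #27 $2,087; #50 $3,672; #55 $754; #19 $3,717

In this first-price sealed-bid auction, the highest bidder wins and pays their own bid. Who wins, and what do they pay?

#19 pays $3,717

First-price sealed-bid auction: the highest bidder wins and pays their own bid.
Bids in order: 3,717 (#19) > 3,672 (#50) > 2,087 (#27) > 1,519 (#22) > 754 (#55)
#19 is highest → pays own bid, $3,717.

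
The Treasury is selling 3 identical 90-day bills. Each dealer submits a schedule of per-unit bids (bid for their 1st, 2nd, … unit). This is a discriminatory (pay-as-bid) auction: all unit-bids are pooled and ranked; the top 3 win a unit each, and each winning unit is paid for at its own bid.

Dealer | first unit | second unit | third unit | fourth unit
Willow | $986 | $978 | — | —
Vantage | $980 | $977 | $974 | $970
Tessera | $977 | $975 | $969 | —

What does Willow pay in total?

Merging the schedules and taking the best 3: 986 (Willow-1), 980 (Vantage-1), 978 (Willow-2)
Next rejected bid: $977 (not a price — pay-as-bid).
Willow's winning unit-bids: 986 + 978 = $1,964.

Willow pays $1,964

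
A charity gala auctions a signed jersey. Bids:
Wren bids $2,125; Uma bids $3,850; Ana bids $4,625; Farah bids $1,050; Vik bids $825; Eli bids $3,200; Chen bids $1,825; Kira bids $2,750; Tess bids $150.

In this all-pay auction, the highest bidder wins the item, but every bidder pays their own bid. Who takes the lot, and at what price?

Bids in order: 4,625 (Ana) > 3,850 (Uma) > 3,200 (Eli) > 2,750 (Kira) > 2,125 (Wren) > 1,825 (Chen) > …
Ana wins with the top bid; all bids are sunk regardless.

Ana pays $4,625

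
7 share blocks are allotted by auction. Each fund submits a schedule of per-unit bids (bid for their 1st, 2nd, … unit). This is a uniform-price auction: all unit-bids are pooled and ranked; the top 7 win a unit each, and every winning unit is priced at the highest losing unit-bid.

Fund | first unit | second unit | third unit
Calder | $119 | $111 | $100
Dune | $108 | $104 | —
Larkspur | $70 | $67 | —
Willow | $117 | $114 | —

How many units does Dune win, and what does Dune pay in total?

Merging the schedules and taking the best 7: 119 (Calder-1), 117 (Willow-1), 114 (Willow-2), 111 (Calder-2), 108 (Dune-1), 104 (Dune-2), 100 (Calder-3)
First bid not allocated: $70.
Dune wins 2 unit(s) at $70 each.

Dune: 2 units, pays $140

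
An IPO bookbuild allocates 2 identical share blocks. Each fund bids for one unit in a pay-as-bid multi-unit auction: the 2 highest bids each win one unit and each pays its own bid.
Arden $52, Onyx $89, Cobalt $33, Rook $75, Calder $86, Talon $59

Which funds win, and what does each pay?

Onyx $89, Calder $86

Ordering the bids: 89 (Onyx), 86 (Calder), 75 (Rook), 59 (Talon), …
The 2 highest are Onyx, Calder.
Each winner pays its own bid: Onyx $89, Calder $86.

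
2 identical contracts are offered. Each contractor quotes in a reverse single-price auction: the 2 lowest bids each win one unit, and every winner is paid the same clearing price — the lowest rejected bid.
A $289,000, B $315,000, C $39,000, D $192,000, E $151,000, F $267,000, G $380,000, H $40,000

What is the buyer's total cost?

Total cost: $302,000

Bids ranked low→high: 39,000 (C), 40,000 (H), 151,000 (E), 192,000 (D), …
Lowest 2: C, H.
First losing bid is E's $151,000, which sets the uniform price.
Total cost = 2 × $151,000 = $302,000.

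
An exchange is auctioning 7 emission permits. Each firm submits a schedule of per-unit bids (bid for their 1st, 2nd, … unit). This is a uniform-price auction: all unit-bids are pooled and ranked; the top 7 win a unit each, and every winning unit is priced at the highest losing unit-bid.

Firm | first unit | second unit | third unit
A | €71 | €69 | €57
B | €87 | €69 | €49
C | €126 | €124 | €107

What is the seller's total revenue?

Total revenue: €399

Merging the schedules and taking the best 7: 126 (C-1), 124 (C-2), 107 (C-3), 87 (B-1), 71 (A-1), 69 (A-2), 69 (B-2)
The (k+1)-th unit-bid is €57.
Allocation: A 2, B 2, C 3. Every unit priced at €57.
Revenue = 7 × 57 = €399.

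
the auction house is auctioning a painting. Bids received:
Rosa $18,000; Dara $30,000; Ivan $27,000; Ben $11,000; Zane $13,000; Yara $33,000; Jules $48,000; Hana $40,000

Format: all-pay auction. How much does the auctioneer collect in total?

Bids ranked: 48,000 (Jules) > 40,000 (Hana) > 33,000 (Yara) > 30,000 (Dara) > 27,000 (Ivan) > 18,000 (Rosa) > …
Jules wins with the top bid; all bids are sunk regardless.
Every bidder forfeits their bid regardless of winning.
Revenue = 18,000 + 30,000 + 27,000 + 11,000 + 13,000 + 33,000 + 48,000 + 40,000 = $220,000.

Total revenue: $220,000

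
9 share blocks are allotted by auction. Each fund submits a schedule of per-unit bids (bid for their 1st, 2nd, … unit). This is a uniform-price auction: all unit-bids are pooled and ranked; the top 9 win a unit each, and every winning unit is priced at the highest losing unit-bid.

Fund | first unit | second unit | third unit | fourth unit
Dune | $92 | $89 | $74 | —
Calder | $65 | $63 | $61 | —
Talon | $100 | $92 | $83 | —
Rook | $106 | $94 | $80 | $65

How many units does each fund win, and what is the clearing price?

Dune 3, Rook 3, Talon 3; clearing price $65

Pooled unit-bids ranked (top 9): 106 (Rook-1), 100 (Talon-1), 94 (Rook-2), 92 (Dune-1), 92 (Talon-2), 89 (Dune-2), 83 (Talon-3), 80 (Rook-3), 74 (Dune-3)
The (k+1)-th unit-bid is $65.
Allocation: Dune 3, Rook 3, Talon 3.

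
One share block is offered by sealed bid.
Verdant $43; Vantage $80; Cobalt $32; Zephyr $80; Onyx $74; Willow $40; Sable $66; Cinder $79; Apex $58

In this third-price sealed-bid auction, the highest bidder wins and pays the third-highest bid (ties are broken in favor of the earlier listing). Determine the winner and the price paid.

Third-price sealed-bid auction: the highest bidder wins and pays the third-highest bid.
Bids in order: 80 (Vantage) > 80 (Zephyr) > 79 (Cinder) > 74 (Onyx) > 66 (Sable) > 58 (Apex) > …
Tie at $80 → Vantage wins by tie-break.
Vantage is highest; pays the third-highest bid, $79.

Vantage pays $79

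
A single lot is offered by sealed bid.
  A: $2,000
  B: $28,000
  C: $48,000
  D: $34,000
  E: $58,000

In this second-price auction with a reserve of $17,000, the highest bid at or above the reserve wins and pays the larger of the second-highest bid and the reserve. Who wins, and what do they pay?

E pays $48,000

Rule: the highest bid at or above the reserve wins and pays the larger of the second-highest bid and the reserve.
Bids in order: 58,000 (E) > 48,000 (C) > 34,000 (D) > 28,000 (B) > 2,000 (A)
E has the top bid at or above the reserve ($58,000).
Second-highest bid $48,000 exceeds the reserve $17,000 → payment $48,000.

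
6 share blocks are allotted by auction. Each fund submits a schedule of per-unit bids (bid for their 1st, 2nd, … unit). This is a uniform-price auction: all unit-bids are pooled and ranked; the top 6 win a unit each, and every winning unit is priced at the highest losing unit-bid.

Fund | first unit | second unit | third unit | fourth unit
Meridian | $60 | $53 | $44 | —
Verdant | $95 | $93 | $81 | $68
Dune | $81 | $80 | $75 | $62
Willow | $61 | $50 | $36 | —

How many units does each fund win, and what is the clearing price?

All unit-bids, highest first — top 6: 95 (Verdant-1), 93 (Verdant-2), 81 (Verdant-3), 81 (Dune-1), 80 (Dune-2), 75 (Dune-3)
The (k+1)-th unit-bid is $68.
Allocation: Dune 3, Verdant 3.

Dune 3, Verdant 3; clearing price $68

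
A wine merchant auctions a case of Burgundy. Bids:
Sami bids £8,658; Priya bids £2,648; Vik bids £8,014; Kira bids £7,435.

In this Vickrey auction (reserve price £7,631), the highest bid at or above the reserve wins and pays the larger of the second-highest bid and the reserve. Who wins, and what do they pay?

Rule: the highest bid at or above the reserve wins and pays the larger of the second-highest bid and the reserve.
Sorting bids: 8,658 (Sami) > 8,014 (Vik) > 7,435 (Kira) > 2,648 (Priya)
Sami has the top bid at or above the reserve (£8,658).
Second-highest bid £8,014 exceeds the reserve £7,631 → payment £8,014.

Sami pays £8,014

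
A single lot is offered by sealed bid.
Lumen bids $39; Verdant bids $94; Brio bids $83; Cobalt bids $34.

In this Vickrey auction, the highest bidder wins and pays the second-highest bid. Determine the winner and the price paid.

Rule: the highest bidder wins and pays the second-highest bid.
Bids ranked: 94 (Verdant) > 83 (Brio) > 39 (Lumen) > 34 (Cobalt)
Verdant wins with the highest bid; price is set by the runner-up at $83.

Verdant pays $83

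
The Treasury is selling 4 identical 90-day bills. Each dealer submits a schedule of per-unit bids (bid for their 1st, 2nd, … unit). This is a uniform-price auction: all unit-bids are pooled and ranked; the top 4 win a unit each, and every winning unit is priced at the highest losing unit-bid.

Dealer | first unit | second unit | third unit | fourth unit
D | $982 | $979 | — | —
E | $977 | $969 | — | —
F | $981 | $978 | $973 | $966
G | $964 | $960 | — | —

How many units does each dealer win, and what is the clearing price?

D 2, F 2; clearing price $977

Pooled unit-bids ranked (top 4): 982 (D-1), 981 (F-1), 979 (D-2), 978 (F-2)
Highest rejected unit-bid = $977.
Allocation: D 2, F 2.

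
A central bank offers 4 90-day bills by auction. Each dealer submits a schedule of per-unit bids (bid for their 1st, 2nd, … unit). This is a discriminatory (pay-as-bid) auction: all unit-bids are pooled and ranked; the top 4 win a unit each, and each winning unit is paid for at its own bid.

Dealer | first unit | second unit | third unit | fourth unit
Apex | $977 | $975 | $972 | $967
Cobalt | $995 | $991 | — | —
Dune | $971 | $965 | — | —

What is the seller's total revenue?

All unit-bids, highest first — top 4: 995 (Cobalt-1), 991 (Cobalt-2), 977 (Apex-1), 975 (Apex-2)
Next rejected bid: $972 (not a price — pay-as-bid).
Each winning unit pays its own bid.
Revenue = 995 + 991 + 977 + 975 = $3,938.

Total revenue: $3,938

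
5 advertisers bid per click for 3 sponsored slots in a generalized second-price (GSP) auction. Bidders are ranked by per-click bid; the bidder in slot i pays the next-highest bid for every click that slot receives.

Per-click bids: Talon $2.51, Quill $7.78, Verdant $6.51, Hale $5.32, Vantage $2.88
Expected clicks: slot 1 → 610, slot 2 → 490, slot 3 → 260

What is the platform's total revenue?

Total revenue: $7326.70

Sorting advertisers: $7.78 (Quill) > $6.51 (Verdant) > $5.32 (Hale) > $2.88 (Vantage) > …
Slot 1: Quill pays $6.51 × 610 = $3971.10
Slot 2: Verdant pays $5.32 × 490 = $2606.80
Slot 3: Hale pays $2.88 × 260 = $748.80
Total = $7326.70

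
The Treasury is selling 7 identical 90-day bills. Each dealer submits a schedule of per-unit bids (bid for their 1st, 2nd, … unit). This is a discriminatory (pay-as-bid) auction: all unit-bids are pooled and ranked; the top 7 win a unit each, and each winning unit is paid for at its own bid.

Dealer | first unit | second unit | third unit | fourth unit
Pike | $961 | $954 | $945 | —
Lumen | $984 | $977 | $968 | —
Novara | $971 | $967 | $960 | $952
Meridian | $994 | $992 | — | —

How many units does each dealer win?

Lumen 3, Meridian 2, Novara 2

Merging the schedules and taking the best 7: 994 (Meridian-1), 992 (Meridian-2), 984 (Lumen-1), 977 (Lumen-2), 971 (Novara-1), 968 (Lumen-3), 967 (Novara-2)
Next rejected bid: $961 (not a price — pay-as-bid).
Allocation: Lumen 3, Meridian 2, Novara 2.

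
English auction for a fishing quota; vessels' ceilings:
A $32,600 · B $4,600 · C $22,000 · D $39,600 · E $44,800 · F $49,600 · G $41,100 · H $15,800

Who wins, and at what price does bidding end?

Sorting limits: 49,600 (F) > 44,800 (E) > 41,100 (G) > 39,600 (D) > 32,600 (A) > 22,000 (C) > …
Bidding ends when E exits at $44,800; F takes it.

F wins at $44,800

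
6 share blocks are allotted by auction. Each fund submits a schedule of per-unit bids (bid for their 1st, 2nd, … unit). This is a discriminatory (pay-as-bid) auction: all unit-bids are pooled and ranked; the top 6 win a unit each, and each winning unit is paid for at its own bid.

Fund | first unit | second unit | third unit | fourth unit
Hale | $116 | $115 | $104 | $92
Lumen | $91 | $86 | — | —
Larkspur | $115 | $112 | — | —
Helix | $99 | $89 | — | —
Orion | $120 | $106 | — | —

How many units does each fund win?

Hale 2, Larkspur 2, Orion 2

All unit-bids, highest first — top 6: 120 (Orion-1), 116 (Hale-1), 115 (Hale-2), 115 (Larkspur-1), 112 (Larkspur-2), 106 (Orion-2)
Next rejected bid: $104 (not a price — pay-as-bid).
Allocation: Hale 2, Larkspur 2, Orion 2.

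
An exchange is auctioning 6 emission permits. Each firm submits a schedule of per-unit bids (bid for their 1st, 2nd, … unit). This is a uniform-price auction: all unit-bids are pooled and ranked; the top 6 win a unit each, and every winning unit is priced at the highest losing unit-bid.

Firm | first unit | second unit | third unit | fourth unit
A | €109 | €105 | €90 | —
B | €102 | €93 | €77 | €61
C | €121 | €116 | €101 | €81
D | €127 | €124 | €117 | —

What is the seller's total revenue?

Total revenue: €630

Pooled unit-bids ranked (top 6): 127 (D-1), 124 (D-2), 121 (C-1), 117 (D-3), 116 (C-2), 109 (A-1)
Highest rejected unit-bid = €105.
Allocation: A 1, C 2, D 3. Every unit priced at €105.
Revenue = 6 × 105 = €630.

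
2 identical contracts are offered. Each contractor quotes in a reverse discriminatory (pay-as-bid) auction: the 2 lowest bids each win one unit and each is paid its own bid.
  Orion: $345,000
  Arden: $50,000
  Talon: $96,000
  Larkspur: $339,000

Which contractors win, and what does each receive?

Ordering the bids: 50,000 (Arden), 96,000 (Talon), 339,000 (Larkspur), 345,000 (Orion)
Lowest 2: Arden, Talon.
Each winner is paid its own bid: Arden $50,000, Talon $96,000.

Arden $50,000, Talon $96,000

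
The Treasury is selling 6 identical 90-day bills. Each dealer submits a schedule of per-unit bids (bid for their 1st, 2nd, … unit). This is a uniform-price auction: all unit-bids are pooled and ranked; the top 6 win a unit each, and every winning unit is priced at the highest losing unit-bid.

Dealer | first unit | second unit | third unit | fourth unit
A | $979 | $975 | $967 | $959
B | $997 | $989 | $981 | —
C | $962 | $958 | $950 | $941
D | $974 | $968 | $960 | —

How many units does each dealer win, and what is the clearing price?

All unit-bids, highest first — top 6: 997 (B-1), 989 (B-2), 981 (B-3), 979 (A-1), 975 (A-2), 974 (D-1)
First bid not allocated: $968.
Allocation: A 2, B 3, D 1.

A 2, B 3, D 1; clearing price $968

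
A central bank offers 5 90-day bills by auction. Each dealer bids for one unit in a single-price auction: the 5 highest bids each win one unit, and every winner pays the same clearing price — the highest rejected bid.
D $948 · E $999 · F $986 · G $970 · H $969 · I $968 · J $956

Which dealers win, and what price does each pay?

Sorting: 999 (E), 986 (F), 970 (G), 969 (H), 968 (I), 956 (J), 948 (D)
The 5 highest are E, F, G, H, I.
Clearing price = highest rejected bid = $956.

E, F, G, H, I; each pays $956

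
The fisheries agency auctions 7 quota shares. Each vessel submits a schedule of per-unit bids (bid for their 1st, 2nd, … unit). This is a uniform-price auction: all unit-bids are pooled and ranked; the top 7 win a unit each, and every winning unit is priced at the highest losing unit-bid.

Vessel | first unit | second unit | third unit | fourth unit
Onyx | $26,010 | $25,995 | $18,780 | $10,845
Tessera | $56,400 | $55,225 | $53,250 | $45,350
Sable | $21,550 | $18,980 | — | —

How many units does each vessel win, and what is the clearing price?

Onyx 2, Sable 1, Tessera 4; clearing price $18,980

Pooled unit-bids ranked (top 7): 56,400 (Tessera-1), 55,225 (Tessera-2), 53,250 (Tessera-3), 45,350 (Tessera-4), 26,010 (Onyx-1), 25,995 (Onyx-2), 21,550 (Sable-1)
First bid not allocated: $18,980.
Allocation: Onyx 2, Sable 1, Tessera 4.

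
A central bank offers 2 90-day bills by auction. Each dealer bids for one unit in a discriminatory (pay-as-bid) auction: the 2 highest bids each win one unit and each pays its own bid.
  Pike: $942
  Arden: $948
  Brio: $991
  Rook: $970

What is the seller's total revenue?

Bids ranked high→low: 991 (Brio), 970 (Rook), 948 (Arden), 942 (Pike)
Winners (2 units): Brio, Rook.
Total revenue = 991 + 970 = $1,961.

Total revenue: $1,961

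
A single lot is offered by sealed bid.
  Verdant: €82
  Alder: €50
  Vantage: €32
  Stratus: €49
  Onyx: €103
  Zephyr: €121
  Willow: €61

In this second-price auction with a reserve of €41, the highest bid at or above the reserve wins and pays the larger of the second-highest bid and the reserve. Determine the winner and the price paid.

Zephyr pays €103

Bids in order: 121 (Zephyr) > 103 (Onyx) > 82 (Verdant) > 61 (Willow) > 50 (Alder) > 49 (Stratus) > …
Zephyr has the top bid at or above the reserve (€121).
max(second-highest €103, reserve €41) = €103; the reserve does not bind.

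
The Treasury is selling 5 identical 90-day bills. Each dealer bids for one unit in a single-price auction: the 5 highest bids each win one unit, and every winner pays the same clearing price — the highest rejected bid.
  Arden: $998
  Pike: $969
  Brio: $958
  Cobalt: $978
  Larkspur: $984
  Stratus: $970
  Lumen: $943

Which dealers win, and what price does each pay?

Sorting: 998 (Arden), 984 (Larkspur), 978 (Cobalt), 970 (Stratus), 969 (Pike), 958 (Brio), 943 (Lumen)
The 5 highest are Arden, Larkspur, Cobalt, Stratus, Pike.
Highest unsuccessful bid: $958 → clearing price.

Arden, Larkspur, Cobalt, Stratus, Pike; each pays $958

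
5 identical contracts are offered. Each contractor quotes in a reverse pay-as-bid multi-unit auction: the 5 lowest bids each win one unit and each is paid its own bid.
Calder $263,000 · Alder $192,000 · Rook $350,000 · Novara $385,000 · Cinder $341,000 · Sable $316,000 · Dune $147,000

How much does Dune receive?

Ordering the bids: 147,000 (Dune), 192,000 (Alder), 263,000 (Calder), 316,000 (Sable), 341,000 (Cinder), 350,000 (Rook), 385,000 (Novara)
Winners (5 units): Dune, Alder, Calder, Sable, Cinder.
Dune wins → own bid $147,000.

Dune is paid $147,000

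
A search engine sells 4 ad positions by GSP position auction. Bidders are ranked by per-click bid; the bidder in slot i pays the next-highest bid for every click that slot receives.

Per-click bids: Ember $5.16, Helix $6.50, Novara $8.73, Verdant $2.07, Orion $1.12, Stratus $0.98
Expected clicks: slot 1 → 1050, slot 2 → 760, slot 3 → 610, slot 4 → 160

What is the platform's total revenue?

Total revenue: $12188.50

Sorting advertisers: $8.73 (Novara) > $6.50 (Helix) > $5.16 (Ember) > $2.07 (Verdant) > $1.12 (Orion) > …
Slot 1: Novara pays $6.50 × 1050 = $6825.00
Slot 2: Helix pays $5.16 × 760 = $3921.60
Slot 3: Ember pays $2.07 × 610 = $1262.70
Slot 4: Verdant pays $1.12 × 160 = $179.20
Total = $12188.50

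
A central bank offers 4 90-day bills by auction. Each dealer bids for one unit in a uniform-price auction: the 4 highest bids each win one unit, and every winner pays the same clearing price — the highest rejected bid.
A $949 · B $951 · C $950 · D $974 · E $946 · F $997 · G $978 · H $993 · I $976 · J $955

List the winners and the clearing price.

F, H, G, I; each pays $974

Bids ranked high→low: 997 (F), 993 (H), 978 (G), 976 (I), 974 (D), 955 (J), …
Winners (4 units): F, H, G, I.
First losing bid is D's $974, which sets the uniform price.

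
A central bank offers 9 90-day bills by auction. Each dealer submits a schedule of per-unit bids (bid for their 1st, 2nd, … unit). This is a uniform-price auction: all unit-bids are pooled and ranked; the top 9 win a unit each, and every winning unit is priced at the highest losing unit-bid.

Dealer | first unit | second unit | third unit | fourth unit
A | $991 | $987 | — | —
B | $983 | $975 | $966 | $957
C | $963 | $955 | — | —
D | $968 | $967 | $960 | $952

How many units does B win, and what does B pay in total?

B: 3 units, pays $2,871

All unit-bids, highest first — top 9: 991 (A-1), 987 (A-2), 983 (B-1), 975 (B-2), 968 (D-1), 967 (D-2), 966 (B-3), 963 (C-1), 960 (D-3)
Highest rejected unit-bid = $957.
B wins 3 unit(s) at $957 each.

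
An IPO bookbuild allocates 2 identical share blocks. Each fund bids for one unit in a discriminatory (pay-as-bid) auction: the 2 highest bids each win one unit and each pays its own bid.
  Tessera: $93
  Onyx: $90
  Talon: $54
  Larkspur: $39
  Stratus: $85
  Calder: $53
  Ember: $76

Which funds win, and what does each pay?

Sorting: 93 (Tessera), 90 (Onyx), 85 (Stratus), 76 (Ember), …
The 2 highest are Tessera, Onyx.
Each winner pays its own bid: Tessera $93, Onyx $90.

Tessera $93, Onyx $90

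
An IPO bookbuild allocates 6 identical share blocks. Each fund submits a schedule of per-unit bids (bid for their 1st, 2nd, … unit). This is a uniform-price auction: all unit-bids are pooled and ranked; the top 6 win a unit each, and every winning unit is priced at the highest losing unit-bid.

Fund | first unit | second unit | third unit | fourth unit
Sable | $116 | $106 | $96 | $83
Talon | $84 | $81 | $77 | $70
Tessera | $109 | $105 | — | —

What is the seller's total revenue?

Total revenue: $498

Merging the schedules and taking the best 6: 116 (Sable-1), 109 (Tessera-1), 106 (Sable-2), 105 (Tessera-2), 96 (Sable-3), 84 (Talon-1)
First bid not allocated: $83.
Allocation: Sable 3, Talon 1, Tessera 2. Every unit priced at $83.
Revenue = 6 × 83 = $498.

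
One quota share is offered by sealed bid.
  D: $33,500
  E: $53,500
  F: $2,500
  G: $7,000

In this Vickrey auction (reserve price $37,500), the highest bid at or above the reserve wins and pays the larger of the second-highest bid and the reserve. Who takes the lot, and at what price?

Bids in order: 53,500 (E) > 33,500 (D) > 7,000 (G) > 2,500 (F)
Highest eligible bid: E at $53,500.
Second-highest bid $33,500 is below the reserve $37,500, so the reserve binds → payment $37,500.

E pays $37,500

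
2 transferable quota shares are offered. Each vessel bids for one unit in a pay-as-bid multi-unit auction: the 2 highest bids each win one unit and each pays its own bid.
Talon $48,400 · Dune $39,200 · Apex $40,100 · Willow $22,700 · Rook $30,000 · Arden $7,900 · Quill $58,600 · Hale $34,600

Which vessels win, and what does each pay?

Ordering the bids: 58,600 (Quill), 48,400 (Talon), 40,100 (Apex), 39,200 (Dune), …
Winners (2 units): Quill, Talon.
Each winner pays its own bid: Quill $58,600, Talon $48,400.

Quill $58,600, Talon $48,400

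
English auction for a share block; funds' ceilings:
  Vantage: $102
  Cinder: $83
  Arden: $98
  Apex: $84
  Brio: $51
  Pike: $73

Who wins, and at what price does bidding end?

Limits ranked: 102 (Vantage) > 98 (Arden) > 84 (Apex) > 83 (Cinder) > 73 (Pike) > 51 (Brio)
Bidding ends when Arden exits at $98; Vantage takes it.

Vantage wins at $98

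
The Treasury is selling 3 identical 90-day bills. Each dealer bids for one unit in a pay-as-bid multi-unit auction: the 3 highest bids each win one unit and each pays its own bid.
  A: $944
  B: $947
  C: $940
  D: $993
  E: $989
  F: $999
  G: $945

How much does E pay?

Ordering the bids: 999 (F), 993 (D), 989 (E), 947 (B), 945 (G), …
The 3 highest are F, D, E.
E wins → own bid $989.

E pays $989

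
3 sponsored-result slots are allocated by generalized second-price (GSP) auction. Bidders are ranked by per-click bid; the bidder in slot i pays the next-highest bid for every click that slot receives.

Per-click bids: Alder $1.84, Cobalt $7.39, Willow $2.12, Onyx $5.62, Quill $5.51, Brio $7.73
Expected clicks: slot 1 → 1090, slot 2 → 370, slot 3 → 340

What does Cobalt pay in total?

Ranked by bid: $7.73 (Brio) > $7.39 (Cobalt) > $5.62 (Onyx) > $5.51 (Quill) > …
Cobalt holds slot 2 → pays next bid $5.62 × 370 clicks = $2079.40.

Cobalt pays $2079.40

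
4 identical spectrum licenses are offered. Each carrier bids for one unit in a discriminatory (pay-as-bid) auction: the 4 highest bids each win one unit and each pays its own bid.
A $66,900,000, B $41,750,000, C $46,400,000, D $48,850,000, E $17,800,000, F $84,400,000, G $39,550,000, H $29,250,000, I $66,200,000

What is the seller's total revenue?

Sorting: 84,400,000 (F), 66,900,000 (A), 66,200,000 (I), 48,850,000 (D), 46,400,000 (C), 41,750,000 (B), …
Top 4: F, A, I, D.
Total revenue = 84,400,000 + 66,900,000 + 66,200,000 + 48,850,000 = $266,350,000.

Total revenue: $266,350,000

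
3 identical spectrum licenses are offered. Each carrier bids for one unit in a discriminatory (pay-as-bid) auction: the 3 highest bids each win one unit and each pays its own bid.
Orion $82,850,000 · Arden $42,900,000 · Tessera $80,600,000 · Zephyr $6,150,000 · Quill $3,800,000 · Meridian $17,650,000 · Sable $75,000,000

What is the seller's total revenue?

Sorting: 82,850,000 (Orion), 80,600,000 (Tessera), 75,000,000 (Sable), 42,900,000 (Arden), 17,650,000 (Meridian), …
The 3 highest are Orion, Tessera, Sable.
Total revenue = 82,850,000 + 80,600,000 + 75,000,000 = $238,450,000.

Total revenue: $238,450,000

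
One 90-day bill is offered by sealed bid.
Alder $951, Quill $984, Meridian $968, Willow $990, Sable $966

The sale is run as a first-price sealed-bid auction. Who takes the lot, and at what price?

Rule: the highest bidder wins and pays their own bid.
Sorting bids: 990 (Willow) > 984 (Quill) > 968 (Meridian) > 966 (Sable) > 951 (Alder)
First-price: Willow pays what they bid, $990.

Willow pays $990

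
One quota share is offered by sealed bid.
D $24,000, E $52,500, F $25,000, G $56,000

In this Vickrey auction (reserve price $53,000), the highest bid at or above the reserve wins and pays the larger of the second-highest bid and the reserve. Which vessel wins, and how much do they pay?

Bids ranked: 56,000 (G) > 52,500 (E) > 25,000 (F) > 24,000 (D)
G has the top bid at or above the reserve ($56,000).
max(second-highest $52,500, reserve $53,000) = $53,000.

G pays $53,000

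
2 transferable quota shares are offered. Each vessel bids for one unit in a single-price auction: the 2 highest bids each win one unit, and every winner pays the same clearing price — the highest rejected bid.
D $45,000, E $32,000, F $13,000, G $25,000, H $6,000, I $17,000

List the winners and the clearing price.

D, E; each pays $25,000

Bids ranked high→low: 45,000 (D), 32,000 (E), 25,000 (G), 17,000 (I), …
Top 2: D, E.
Clearing price = highest rejected bid = $25,000.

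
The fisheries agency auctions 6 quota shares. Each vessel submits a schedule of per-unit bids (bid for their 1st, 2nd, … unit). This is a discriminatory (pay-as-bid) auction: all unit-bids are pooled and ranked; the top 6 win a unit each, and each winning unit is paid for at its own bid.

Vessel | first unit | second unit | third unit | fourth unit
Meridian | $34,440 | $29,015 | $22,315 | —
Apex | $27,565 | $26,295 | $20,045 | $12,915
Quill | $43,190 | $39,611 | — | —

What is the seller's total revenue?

Merging the schedules and taking the best 6: 43,190 (Quill-1), 39,611 (Quill-2), 34,440 (Meridian-1), 29,015 (Meridian-2), 27,565 (Apex-1), 26,295 (Apex-2)
Next rejected bid: $22,315 (not a price — pay-as-bid).
Each winning unit pays its own bid.
Revenue = 43,190 + 39,611 + 34,440 + 29,015 + 27,565 + 26,295 = $200,116.

Total revenue: $200,116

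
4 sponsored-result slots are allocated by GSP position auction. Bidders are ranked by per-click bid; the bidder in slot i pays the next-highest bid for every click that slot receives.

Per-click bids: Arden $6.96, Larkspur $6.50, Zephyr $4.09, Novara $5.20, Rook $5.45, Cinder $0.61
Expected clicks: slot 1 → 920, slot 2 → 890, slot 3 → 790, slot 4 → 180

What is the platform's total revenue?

Per-click bids in order: $6.96 (Arden) > $6.50 (Larkspur) > $5.45 (Rook) > $5.20 (Novara) > $4.09 (Zephyr) > …
Slot 1: Arden pays $6.50 × 920 = $5980.00
Slot 2: Larkspur pays $5.45 × 890 = $4850.50
Slot 3: Rook pays $5.20 × 790 = $4108.00
Slot 4: Novara pays $4.09 × 180 = $736.20
Total = $15674.70

Total revenue: $15674.70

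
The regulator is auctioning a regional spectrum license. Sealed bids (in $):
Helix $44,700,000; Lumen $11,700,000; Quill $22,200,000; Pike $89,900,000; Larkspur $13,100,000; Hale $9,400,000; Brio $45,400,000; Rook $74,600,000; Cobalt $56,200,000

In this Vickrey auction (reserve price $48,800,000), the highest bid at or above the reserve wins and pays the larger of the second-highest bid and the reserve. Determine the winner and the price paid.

Pike pays $74,600,000

Bids in order: 89,900,000 (Pike) > 74,600,000 (Rook) > 56,200,000 (Cobalt) > 45,400,000 (Brio) > 44,700,000 (Helix) > 22,200,000 (Quill) > …
Highest eligible bid: Pike at $89,900,000.
max(second-highest $74,600,000, reserve $48,800,000) = $74,600,000; the reserve does not bind.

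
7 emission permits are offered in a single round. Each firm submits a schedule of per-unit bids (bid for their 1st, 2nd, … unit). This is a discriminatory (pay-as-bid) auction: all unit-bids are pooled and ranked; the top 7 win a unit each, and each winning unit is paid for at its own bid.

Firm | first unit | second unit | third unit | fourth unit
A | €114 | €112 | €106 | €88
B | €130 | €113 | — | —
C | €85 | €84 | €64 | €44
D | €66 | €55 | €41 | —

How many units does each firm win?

Merging the schedules and taking the best 7: 130 (B-1), 114 (A-1), 113 (B-2), 112 (A-2), 106 (A-3), 88 (A-4), 85 (C-1)
Next rejected bid: €84 (not a price — pay-as-bid).
Allocation: A 4, B 2, C 1.

A 4, B 2, C 1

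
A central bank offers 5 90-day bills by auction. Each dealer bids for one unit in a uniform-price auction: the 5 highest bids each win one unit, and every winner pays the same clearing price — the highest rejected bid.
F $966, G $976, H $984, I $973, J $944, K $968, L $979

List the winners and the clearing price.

Sorting: 984 (H), 979 (L), 976 (G), 973 (I), 968 (K), 966 (F), 944 (J)
Winners (5 units): H, L, G, I, K.
Clearing price = highest rejected bid = $966.

H, L, G, I, K; each pays $966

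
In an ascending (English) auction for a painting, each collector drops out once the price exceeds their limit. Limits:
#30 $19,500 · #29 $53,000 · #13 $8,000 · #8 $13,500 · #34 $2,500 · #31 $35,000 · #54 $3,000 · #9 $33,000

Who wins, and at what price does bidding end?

#29 wins at $35,000

Rule: the price rises until one bidder remains; the winner pays the price at which the last rival dropped out.
Limits ranked: 53,000 (#29) > 35,000 (#31) > 33,000 (#9) > 19,500 (#30) > 13,500 (#8) > 8,000 (#13) > …
Once the price passes $35,000, only #29 is left; the hammer falls at #31's limit of $35,000.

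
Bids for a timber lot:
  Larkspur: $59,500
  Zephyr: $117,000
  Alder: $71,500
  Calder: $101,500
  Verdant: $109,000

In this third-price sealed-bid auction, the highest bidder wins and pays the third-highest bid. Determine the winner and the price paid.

Sorting bids: 117,000 (Zephyr) > 109,000 (Verdant) > 101,500 (Calder) > 71,500 (Alder) > 59,500 (Larkspur)
Zephyr is highest; pays the third-highest bid, $101,500.

Zephyr pays $101,500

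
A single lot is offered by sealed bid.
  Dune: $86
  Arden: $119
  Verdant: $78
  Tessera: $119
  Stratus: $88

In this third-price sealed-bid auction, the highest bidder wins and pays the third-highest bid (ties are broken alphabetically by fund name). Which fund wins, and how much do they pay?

Third-price sealed-bid auction: the highest bidder wins and pays the third-highest bid.
Bids ranked: 119 (Arden) > 119 (Tessera) > 88 (Stratus) > 86 (Dune) > 78 (Verdant)
Arden and Tessera tie at $119; tie-break gives it to Arden.
Arden is highest; pays the third-highest bid, $88.

Arden pays $88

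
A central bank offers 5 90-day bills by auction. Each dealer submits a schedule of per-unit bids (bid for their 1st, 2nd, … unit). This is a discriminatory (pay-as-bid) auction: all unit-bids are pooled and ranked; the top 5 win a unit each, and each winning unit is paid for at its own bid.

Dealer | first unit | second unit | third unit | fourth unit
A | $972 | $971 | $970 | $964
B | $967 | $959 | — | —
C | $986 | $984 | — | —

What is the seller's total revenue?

Total revenue: $4,883

All unit-bids, highest first — top 5: 986 (C-1), 984 (C-2), 972 (A-1), 971 (A-2), 970 (A-3)
Next rejected bid: $967 (not a price — pay-as-bid).
Each winning unit pays its own bid.
Revenue = 986 + 984 + 972 + 971 + 970 = $4,883.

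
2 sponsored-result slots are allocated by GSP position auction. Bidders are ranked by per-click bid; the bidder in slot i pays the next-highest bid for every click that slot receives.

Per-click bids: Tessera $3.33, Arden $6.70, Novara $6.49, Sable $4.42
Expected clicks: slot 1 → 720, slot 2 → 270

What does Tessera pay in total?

Tessera pays $0.00

Ranked by bid: $6.70 (Arden) > $6.49 (Novara) > $4.42 (Sable) > …
Tessera ranks below slot 2 → no slot, pays nothing.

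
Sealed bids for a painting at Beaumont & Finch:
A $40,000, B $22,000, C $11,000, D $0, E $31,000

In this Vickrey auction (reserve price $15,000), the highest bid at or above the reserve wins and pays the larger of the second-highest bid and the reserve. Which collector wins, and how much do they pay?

Rule: the highest bid at or above the reserve wins and pays the larger of the second-highest bid and the reserve.
Sorting bids: 40,000 (A) > 31,000 (E) > 22,000 (B) > 11,000 (C) > 0 (D)
A has the top bid at or above the reserve ($40,000).
Second-highest bid $31,000 exceeds the reserve $15,000 → payment $31,000.

A pays $31,000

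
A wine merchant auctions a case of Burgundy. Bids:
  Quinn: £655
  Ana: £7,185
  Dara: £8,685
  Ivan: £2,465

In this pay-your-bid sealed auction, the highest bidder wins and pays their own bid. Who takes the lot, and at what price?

Dara pays £8,685

Pay-your-bid sealed auction: the highest bidder wins and pays their own bid.
Bids in order: 8,685 (Dara) > 7,185 (Ana) > 2,465 (Ivan) > 655 (Quinn)
First-price: Dara pays what they bid, £8,685.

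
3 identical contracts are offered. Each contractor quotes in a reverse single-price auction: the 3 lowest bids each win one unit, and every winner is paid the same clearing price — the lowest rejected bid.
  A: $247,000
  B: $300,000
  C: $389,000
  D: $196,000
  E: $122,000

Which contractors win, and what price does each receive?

Bids ranked low→high: 122,000 (E), 196,000 (D), 247,000 (A), 300,000 (B), 389,000 (C)
The 3 lowest are E, D, A.
Clearing price = lowest rejected bid = $300,000.

E, D, A; each is paid $300,000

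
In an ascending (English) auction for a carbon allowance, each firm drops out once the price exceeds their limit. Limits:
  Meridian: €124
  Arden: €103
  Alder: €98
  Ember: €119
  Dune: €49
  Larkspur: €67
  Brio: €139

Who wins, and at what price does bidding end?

Limits in order: 139 (Brio) > 124 (Meridian) > 119 (Ember) > 103 (Arden) > 98 (Alder) > 67 (Larkspur) > …
Bidding ends when Meridian exits at €124; Brio takes it.

Brio wins at €124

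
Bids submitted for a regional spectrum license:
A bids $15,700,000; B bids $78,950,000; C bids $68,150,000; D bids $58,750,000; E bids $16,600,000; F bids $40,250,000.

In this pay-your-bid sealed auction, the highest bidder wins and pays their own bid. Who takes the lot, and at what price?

B pays $78,950,000

Pay-your-bid sealed auction: the highest bidder wins and pays their own bid.
Bids ranked: 78,950,000 (B) > 68,150,000 (C) > 58,750,000 (D) > 40,250,000 (F) > 16,600,000 (E) > 15,700,000 (A)
First-price: B pays what they bid, $78,950,000.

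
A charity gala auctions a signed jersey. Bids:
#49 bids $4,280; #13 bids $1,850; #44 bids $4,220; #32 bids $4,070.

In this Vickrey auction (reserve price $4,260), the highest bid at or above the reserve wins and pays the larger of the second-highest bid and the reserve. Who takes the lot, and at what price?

#49 pays $4,260

Vickrey auction (reserve price $4,260): the highest bid at or above the reserve wins and pays the larger of the second-highest bid and the reserve.
Bids in order: 4,280 (#49) > 4,220 (#44) > 4,070 (#32) > 1,850 (#13)
#49 has the top bid at or above the reserve ($4,280).
Second-highest bid $4,220 is below the reserve $4,260, so the reserve binds → payment $4,260.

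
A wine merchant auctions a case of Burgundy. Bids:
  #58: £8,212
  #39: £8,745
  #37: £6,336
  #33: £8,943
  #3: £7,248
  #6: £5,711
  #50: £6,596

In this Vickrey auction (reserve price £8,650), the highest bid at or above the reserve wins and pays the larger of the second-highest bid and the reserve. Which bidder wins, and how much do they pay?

Vickrey auction (reserve price £8,650): the highest bid at or above the reserve wins and pays the larger of the second-highest bid and the reserve.
Bids in order: 8,943 (#33) > 8,745 (#39) > 8,212 (#58) > 7,248 (#3) > 6,596 (#50) > 6,336 (#37) > …
#33 has the top bid at or above the reserve (£8,943).
max(second-highest £8,745, reserve £8,650) = £8,745; the reserve does not bind.

#33 pays £8,745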